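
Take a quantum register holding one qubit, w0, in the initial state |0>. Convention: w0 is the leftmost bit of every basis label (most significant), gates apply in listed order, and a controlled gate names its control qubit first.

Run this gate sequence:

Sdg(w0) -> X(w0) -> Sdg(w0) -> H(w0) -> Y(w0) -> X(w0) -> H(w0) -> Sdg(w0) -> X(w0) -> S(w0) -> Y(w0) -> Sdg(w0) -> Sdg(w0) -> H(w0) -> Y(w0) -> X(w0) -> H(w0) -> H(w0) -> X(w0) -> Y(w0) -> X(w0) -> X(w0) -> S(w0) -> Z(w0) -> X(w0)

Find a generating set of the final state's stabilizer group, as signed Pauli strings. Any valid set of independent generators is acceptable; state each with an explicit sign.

The stabilizer group can be generated by +Y, among other valid generating sets.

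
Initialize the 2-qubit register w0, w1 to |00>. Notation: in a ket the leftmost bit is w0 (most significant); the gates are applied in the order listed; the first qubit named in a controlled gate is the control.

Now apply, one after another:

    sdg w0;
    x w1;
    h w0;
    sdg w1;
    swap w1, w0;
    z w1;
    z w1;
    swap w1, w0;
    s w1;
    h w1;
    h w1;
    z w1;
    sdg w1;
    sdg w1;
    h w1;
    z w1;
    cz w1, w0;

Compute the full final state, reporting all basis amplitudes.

The final amplitudes are 1/2 on |00>, 1/2 on |01>, 1/2 on |10>, -1/2 on |11>. Key observation: steps 4-9 multiply out to the identity, so the circuit reduces to the remaining gates.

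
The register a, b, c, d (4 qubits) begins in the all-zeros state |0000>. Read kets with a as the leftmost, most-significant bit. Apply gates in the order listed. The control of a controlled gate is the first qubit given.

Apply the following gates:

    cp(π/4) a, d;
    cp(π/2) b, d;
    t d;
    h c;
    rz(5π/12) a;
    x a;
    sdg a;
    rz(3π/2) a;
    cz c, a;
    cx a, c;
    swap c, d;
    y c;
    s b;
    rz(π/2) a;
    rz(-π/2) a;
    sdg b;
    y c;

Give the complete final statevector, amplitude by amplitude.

The final amplitudes are -sqrt(2)*exp(I*pi/24)/2 on |1000>, sqrt(2)*exp(I*pi/24)/2 on |1001>, and 0 on every other basis state. Key observation: gates 12-17 undo each other exactly, leaving only the rest of the circuit to track.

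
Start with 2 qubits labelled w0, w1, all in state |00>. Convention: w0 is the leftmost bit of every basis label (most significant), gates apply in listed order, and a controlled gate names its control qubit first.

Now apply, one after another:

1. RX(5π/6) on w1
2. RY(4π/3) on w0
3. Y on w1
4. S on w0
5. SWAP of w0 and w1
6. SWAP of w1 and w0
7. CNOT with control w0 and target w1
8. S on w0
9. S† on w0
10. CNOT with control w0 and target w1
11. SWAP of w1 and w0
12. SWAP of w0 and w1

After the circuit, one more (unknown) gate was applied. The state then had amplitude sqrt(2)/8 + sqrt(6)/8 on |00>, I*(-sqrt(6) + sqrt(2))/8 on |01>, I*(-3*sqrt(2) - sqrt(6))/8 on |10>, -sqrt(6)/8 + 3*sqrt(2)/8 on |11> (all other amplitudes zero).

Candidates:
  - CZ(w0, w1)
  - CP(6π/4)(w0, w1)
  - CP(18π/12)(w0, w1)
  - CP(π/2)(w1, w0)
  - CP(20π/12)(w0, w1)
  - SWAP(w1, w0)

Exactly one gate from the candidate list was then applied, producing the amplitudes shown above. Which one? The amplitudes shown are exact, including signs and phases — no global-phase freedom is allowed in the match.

The unique candidate consistent with the amplitudes is CZ(w0, w1).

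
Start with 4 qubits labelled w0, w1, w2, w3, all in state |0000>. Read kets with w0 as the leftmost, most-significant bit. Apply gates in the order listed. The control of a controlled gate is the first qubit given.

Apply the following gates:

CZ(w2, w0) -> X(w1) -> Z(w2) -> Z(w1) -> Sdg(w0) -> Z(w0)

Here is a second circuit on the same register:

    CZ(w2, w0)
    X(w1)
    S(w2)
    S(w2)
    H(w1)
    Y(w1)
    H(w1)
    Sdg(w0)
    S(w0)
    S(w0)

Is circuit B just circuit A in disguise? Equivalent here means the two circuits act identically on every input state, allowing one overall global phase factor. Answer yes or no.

No — the two circuits implement different unitaries, even allowing a global phase.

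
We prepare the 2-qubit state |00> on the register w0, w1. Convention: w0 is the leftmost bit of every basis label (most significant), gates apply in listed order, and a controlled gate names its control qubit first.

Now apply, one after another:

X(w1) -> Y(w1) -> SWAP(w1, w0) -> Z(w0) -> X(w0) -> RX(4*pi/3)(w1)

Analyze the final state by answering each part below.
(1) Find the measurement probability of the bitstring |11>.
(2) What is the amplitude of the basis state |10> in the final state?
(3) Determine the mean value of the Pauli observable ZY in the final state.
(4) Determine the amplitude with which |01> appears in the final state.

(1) The probability of measuring |11> is 3/4.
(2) |10> carries amplitude I/2 in the final state.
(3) The observable ZY averages to -sqrt(3)/2.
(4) The amplitude on |01> is 0.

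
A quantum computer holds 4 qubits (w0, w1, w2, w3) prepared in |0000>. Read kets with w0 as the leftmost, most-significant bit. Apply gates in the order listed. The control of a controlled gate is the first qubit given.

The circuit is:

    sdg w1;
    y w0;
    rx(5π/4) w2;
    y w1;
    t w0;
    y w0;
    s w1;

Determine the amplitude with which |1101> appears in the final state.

The final state's coefficient on |1101> equals 0.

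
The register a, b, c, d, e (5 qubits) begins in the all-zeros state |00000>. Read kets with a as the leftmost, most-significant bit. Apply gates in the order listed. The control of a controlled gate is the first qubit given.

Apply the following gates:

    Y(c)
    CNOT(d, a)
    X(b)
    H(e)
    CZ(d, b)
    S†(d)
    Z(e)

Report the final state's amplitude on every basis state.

The final amplitudes are sqrt(2)*I/2 on |01100>, -sqrt(2)*I/2 on |01101>, and 0 on every other basis state.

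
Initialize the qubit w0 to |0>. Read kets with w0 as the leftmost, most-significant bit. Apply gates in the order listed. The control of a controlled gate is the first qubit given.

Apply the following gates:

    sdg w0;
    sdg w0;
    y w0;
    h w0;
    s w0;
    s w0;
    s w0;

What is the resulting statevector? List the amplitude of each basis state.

The resulting statevector has amplitude sqrt(2)*I/2 on |0>, -sqrt(2)/2 on |1>.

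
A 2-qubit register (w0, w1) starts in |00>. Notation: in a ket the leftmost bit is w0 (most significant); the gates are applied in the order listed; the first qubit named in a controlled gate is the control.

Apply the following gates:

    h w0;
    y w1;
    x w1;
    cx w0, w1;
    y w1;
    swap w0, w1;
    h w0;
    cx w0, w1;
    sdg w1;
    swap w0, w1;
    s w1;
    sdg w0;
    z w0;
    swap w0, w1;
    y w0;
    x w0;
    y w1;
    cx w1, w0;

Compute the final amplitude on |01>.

|01> carries amplitude I/2 in the final state.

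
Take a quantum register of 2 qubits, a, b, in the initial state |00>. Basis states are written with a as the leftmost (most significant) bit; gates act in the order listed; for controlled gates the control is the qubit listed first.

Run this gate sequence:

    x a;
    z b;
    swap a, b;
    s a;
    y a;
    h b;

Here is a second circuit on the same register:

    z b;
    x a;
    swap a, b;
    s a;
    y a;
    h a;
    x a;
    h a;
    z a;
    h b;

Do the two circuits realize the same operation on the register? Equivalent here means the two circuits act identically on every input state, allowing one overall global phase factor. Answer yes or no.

Yes, they are equivalent — the unitaries differ by at most a global phase.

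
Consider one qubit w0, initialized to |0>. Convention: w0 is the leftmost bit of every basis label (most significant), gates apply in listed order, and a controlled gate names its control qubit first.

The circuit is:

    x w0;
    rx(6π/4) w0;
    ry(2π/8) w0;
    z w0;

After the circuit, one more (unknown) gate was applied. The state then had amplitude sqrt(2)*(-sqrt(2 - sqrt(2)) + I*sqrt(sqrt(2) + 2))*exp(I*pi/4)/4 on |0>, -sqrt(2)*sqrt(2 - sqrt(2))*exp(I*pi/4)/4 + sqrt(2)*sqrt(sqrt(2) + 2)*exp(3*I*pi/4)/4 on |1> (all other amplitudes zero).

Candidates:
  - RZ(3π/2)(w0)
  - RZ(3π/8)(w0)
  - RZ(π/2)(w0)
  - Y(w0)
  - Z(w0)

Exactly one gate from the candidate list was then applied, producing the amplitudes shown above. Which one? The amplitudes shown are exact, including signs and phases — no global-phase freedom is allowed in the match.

It was RZ(3π/2)(w0) that produced the state shown.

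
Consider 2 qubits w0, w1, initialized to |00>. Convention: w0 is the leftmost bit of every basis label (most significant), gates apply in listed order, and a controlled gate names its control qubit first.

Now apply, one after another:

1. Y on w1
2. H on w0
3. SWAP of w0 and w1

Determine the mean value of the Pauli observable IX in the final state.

The observable IX averages to 1.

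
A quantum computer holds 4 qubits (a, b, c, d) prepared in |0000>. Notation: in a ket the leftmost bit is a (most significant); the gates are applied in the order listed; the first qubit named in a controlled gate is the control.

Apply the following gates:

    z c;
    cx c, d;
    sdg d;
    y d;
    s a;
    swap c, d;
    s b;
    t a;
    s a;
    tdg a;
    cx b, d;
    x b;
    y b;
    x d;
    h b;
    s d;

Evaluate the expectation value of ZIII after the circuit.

The expectation value of ZIII is 1.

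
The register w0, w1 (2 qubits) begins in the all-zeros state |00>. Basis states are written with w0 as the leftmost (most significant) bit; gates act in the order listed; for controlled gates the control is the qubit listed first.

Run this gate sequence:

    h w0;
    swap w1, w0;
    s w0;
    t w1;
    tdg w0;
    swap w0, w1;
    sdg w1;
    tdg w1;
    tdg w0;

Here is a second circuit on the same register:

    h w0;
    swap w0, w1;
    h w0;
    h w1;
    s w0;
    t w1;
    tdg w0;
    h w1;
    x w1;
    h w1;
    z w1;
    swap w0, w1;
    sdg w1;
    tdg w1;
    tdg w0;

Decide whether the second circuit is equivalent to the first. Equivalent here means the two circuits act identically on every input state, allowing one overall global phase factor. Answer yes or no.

No: there is an input state on which the two circuits produce genuinely different outputs (not merely differing by a phase).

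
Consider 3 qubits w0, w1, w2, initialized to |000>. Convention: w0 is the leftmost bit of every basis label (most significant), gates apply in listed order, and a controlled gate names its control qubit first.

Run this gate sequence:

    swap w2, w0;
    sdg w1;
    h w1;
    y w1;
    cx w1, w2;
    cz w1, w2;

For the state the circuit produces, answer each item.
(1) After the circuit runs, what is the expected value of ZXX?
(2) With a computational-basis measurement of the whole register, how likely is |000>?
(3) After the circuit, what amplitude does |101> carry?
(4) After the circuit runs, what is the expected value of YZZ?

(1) The expectation value of ZXX is 1.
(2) A full measurement returns |000> with probability 1/2.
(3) The final state's coefficient on |101> equals 0.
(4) In the final state, YZZ has expectation 0.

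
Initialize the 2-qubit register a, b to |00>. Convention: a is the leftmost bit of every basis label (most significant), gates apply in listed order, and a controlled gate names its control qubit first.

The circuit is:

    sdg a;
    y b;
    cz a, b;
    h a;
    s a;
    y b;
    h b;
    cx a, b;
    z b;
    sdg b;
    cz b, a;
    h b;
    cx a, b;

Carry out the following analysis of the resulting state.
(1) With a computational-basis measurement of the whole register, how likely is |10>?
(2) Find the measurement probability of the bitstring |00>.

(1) Outcome |10> occurs with probability 1/4.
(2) A full measurement returns |00> with probability 1/4.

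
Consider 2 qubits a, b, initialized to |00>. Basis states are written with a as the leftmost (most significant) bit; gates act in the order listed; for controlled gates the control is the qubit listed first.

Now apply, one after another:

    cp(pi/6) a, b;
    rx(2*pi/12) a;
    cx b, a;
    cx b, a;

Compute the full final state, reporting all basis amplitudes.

The resulting statevector has amplitude sqrt(2)/4 + sqrt(6)/4 on |00>, 0 on |01>, I*(-sqrt(6) + sqrt(2))/4 on |10>, 0 on |11>. Key observation: gates 3-4 undo each other exactly, leaving only the rest of the circuit to track.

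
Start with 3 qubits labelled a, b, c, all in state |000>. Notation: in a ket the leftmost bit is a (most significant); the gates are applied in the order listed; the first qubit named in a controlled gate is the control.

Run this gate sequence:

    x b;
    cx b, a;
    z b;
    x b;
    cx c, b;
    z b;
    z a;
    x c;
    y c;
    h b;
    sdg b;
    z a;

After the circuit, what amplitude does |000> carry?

|000> carries amplitude 0 in the final state.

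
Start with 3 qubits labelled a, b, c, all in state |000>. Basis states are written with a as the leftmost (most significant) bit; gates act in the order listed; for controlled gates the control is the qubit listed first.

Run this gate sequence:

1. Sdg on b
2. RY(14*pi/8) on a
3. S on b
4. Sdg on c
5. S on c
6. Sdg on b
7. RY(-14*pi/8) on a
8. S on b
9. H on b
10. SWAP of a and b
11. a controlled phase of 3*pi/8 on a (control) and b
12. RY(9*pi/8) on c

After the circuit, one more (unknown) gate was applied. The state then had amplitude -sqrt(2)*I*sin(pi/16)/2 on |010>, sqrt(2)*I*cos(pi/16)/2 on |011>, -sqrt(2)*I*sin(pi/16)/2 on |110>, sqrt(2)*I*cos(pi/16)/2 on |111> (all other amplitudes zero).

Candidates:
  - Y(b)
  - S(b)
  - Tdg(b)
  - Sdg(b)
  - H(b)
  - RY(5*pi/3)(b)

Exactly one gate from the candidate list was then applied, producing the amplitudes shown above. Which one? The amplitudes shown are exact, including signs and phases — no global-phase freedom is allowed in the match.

The applied gate was Y(b). Key observation: the block from step 1 through step 8 cancels to the identity and can be dropped.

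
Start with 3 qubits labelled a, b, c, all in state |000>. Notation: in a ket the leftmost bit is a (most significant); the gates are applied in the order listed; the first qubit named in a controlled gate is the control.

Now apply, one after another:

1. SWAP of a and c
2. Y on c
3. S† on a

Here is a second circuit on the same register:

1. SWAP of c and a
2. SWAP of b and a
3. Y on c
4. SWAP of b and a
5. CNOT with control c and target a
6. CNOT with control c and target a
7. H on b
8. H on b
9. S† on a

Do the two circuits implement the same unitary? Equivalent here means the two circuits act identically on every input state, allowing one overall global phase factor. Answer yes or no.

Yes, they are equivalent — the unitaries differ by at most a global phase.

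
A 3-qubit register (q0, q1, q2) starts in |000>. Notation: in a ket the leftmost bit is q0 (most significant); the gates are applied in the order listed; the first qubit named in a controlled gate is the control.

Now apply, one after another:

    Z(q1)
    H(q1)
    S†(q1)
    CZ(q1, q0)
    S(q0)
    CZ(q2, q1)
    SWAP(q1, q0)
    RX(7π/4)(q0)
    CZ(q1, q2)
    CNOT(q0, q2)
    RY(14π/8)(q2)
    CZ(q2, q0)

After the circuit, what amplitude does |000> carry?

The final state's coefficient on |000> equals sqrt(2)/4 + 1/2.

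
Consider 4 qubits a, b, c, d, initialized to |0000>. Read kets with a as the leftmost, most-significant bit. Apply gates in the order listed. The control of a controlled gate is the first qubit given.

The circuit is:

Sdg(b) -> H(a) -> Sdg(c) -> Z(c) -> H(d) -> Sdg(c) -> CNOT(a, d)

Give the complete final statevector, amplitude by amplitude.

The final amplitudes are 1/2 on |0000>, 1/2 on |0001>, 1/2 on |1000>, 1/2 on |1001>, and 0 on every other basis state.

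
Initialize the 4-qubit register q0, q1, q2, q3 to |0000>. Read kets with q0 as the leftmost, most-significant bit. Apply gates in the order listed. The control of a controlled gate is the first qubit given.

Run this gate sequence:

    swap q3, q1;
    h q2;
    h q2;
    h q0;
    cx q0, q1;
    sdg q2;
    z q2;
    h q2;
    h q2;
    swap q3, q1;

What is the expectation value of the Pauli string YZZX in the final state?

The expectation value of YZZX is 0.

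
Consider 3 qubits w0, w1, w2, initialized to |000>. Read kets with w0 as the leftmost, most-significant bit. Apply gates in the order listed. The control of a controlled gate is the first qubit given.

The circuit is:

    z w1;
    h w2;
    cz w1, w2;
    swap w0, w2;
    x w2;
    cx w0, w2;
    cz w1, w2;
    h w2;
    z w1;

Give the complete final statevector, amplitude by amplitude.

The resulting statevector has amplitude 1/2 on |000>, -1/2 on |001>, 0 on |010>, 0 on |011>, 1/2 on |100>, 1/2 on |101>, 0 on |110>, 0 on |111>.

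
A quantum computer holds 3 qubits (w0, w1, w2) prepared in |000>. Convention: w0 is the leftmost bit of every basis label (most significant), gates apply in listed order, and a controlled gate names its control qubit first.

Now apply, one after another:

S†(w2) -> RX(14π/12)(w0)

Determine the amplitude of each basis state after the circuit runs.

After the circuit, the state carries amplitude -sqrt(6)/4 + sqrt(2)/4 on |000>, I*(-sqrt(6) - sqrt(2))/4 on |100>, and 0 on every other basis state.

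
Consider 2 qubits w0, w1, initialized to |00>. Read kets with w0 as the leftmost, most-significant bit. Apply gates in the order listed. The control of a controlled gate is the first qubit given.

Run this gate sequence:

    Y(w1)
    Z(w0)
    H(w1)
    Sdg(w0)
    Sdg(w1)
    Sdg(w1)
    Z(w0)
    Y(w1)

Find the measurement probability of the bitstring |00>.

Outcome |00> occurs with probability 1/2.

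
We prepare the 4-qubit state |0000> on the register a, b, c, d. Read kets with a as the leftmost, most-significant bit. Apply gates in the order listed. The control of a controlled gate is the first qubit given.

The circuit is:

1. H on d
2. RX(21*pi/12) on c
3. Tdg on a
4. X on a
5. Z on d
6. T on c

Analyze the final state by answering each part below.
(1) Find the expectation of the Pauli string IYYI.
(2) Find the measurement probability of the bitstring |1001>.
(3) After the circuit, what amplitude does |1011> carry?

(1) In the final state, IYYI has expectation 0.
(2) A full measurement returns |1001> with probability sqrt(2)/8 + 1/4.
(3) |1011> carries amplitude sqrt(4 - 2*sqrt(2))*exp(3*I*pi/4)/4 in the final state.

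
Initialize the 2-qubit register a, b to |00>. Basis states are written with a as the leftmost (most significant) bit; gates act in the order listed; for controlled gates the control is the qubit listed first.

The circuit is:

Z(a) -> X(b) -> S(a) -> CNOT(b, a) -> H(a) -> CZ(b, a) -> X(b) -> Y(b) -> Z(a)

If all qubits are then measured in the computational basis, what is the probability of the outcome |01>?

A full measurement returns |01> with probability 1/2.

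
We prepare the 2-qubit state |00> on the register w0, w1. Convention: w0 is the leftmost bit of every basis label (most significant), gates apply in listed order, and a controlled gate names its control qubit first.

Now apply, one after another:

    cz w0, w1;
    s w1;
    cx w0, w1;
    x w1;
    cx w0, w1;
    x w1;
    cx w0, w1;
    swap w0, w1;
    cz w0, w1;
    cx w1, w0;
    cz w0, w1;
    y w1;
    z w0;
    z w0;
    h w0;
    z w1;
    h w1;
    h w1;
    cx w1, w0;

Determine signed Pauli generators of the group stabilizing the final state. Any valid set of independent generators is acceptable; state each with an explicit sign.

The final state is stabilized by the group generated by +XI, -IZ; other independent generating sets are equally valid.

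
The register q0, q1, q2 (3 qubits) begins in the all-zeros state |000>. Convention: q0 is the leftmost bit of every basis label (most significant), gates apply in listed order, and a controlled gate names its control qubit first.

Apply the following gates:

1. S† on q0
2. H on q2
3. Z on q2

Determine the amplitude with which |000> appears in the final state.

The final state's coefficient on |000> equals sqrt(2)/2.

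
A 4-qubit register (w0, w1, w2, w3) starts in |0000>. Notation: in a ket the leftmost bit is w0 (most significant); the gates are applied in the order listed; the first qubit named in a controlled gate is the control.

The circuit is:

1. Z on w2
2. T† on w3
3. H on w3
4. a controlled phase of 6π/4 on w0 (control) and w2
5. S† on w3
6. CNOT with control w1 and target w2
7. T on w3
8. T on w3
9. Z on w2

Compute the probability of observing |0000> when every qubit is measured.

The probability of measuring |0000> is 1/2.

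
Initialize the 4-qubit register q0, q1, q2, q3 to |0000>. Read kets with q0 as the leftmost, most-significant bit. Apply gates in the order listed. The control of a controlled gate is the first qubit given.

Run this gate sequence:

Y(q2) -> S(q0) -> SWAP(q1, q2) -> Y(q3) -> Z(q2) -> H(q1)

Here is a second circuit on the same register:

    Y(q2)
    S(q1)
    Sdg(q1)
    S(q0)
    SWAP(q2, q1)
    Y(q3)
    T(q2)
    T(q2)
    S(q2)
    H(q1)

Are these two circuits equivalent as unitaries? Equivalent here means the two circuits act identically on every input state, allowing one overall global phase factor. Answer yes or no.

Yes: on every input state the two circuits agree up to one overall phase factor.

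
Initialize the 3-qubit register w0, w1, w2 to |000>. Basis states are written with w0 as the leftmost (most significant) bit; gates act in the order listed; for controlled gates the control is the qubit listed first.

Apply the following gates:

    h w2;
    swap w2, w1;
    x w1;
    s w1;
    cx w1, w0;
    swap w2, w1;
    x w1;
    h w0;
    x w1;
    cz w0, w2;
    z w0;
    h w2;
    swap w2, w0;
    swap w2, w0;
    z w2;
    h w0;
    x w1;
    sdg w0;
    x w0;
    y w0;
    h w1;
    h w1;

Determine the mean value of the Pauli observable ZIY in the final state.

The expectation value of ZIY is -1.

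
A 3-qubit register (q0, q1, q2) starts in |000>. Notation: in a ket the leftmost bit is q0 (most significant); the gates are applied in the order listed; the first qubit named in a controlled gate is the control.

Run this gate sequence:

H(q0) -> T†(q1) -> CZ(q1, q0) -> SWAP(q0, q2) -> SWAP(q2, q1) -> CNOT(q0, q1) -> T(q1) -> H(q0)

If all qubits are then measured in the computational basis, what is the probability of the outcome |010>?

A full measurement returns |010> with probability 1/4.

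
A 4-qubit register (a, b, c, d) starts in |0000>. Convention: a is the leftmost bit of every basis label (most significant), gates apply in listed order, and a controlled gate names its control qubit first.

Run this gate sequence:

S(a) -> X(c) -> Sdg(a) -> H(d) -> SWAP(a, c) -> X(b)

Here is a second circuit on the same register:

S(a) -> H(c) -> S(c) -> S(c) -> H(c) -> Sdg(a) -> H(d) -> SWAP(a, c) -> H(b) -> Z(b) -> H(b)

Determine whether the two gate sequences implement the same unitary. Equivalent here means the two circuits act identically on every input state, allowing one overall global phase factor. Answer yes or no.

Yes, they are equivalent — the unitaries differ by at most a global phase.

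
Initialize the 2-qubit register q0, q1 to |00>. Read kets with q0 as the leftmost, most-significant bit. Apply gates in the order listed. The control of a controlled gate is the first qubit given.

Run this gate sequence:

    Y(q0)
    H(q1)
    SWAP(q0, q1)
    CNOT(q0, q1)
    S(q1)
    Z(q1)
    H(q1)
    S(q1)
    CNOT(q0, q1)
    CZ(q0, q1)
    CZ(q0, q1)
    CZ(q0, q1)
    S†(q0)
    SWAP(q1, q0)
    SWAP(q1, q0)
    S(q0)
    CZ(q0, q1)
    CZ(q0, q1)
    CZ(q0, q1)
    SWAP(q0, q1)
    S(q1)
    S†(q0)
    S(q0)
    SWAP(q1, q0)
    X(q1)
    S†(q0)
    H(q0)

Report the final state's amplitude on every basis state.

After the circuit, the state carries amplitude 0 on |00>, 0 on |01>, -sqrt(2)*I/2 on |10>, sqrt(2)/2 on |11>.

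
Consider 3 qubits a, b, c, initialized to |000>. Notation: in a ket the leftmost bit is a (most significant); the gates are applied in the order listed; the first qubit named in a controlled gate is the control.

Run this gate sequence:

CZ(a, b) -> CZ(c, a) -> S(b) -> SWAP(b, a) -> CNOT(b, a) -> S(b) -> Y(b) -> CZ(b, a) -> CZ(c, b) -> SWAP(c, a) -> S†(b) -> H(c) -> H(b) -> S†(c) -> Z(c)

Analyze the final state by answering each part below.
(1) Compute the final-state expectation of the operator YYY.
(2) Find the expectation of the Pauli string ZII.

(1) In the final state, YYY has expectation 0.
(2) The expectation value of ZII is 1.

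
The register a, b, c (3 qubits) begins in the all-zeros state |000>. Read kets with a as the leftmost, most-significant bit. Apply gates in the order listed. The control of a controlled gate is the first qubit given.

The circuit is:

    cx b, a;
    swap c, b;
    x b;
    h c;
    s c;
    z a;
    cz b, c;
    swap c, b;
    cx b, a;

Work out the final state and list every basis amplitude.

The final amplitudes are sqrt(2)/2 on |001>, -sqrt(2)*I/2 on |111>, and 0 on every other basis state.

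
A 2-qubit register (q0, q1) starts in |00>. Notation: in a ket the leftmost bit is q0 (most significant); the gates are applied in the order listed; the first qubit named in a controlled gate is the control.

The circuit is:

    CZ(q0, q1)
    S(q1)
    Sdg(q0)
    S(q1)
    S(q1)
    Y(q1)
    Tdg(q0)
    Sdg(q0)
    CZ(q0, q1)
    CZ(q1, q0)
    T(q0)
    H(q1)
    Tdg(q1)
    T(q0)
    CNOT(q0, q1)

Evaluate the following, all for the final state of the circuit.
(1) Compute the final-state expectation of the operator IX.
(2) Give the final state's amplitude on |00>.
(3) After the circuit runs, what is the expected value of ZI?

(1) The expectation value of IX is -sqrt(2)/2.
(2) The amplitude on |00> is sqrt(2)*I/2.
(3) The observable ZI averages to 1.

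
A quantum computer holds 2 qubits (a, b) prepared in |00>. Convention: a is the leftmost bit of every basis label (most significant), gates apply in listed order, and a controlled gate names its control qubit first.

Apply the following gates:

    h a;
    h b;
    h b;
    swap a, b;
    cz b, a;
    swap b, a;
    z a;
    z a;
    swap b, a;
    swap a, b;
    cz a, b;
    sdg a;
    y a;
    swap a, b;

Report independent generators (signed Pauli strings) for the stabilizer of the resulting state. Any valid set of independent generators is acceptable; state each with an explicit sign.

The stabilizer group can be generated by -IY, +ZI, among other valid generating sets.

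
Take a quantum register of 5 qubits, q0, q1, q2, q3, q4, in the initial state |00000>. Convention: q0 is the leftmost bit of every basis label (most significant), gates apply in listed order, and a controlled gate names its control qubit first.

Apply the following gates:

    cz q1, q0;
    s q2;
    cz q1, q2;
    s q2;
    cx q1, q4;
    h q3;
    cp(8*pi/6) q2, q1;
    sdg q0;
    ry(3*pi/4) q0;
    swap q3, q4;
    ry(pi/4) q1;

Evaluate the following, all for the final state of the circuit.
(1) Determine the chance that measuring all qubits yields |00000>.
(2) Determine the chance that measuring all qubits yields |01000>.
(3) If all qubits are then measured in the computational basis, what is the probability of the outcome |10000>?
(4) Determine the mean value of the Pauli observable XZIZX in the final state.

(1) Outcome |00000> occurs with probability 1/16.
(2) A full measurement returns |01000> with probability 3/16 - sqrt(2)/8.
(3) Outcome |10000> occurs with probability sqrt(2)/8 + 3/16.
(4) The observable XZIZX averages to 1/2.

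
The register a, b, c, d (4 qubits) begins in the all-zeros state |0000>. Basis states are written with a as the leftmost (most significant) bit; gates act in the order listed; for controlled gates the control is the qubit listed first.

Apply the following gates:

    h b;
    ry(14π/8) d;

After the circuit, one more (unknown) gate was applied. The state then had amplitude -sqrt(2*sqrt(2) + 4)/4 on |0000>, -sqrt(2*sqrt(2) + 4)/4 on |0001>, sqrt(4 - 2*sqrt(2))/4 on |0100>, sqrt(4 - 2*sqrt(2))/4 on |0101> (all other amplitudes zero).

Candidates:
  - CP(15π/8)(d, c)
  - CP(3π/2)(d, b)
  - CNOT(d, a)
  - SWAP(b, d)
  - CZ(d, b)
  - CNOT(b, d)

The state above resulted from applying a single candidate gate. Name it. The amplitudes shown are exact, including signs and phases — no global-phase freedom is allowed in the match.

It was SWAP(b, d) that produced the state shown.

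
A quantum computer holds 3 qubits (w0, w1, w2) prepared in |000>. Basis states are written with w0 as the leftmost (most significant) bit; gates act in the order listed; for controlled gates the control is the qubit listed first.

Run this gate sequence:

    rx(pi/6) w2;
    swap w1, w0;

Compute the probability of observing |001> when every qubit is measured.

A full measurement returns |001> with probability 1/2 - sqrt(3)/4.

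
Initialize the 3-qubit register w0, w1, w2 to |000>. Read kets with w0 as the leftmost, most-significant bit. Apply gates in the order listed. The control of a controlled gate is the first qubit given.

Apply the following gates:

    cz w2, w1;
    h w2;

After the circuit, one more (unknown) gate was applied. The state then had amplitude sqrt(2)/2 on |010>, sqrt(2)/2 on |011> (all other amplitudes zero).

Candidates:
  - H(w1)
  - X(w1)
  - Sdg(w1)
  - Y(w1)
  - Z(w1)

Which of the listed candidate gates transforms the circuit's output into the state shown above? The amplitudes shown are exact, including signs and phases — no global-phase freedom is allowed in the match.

The applied gate was X(w1).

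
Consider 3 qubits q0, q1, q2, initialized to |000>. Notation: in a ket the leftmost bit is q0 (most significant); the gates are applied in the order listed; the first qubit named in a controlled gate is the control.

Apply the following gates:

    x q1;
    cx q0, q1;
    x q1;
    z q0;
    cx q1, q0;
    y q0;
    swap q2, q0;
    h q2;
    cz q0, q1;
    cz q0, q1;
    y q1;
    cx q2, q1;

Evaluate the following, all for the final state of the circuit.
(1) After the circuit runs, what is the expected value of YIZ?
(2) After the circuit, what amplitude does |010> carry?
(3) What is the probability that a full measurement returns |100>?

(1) The expectation value of YIZ is 0.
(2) The amplitude on |010> is -sqrt(2)/2.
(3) The probability of measuring |100> is 0.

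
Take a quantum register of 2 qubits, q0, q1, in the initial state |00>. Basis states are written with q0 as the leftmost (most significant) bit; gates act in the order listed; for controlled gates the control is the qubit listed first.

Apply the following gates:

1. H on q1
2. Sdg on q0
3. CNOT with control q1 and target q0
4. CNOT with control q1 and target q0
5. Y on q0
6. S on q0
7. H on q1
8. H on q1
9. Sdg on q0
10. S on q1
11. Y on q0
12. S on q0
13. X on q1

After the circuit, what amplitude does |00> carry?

The amplitude on |00> is sqrt(2)*I/2. Key observation: gates 6-9 undo each other exactly, leaving only the rest of the circuit to track.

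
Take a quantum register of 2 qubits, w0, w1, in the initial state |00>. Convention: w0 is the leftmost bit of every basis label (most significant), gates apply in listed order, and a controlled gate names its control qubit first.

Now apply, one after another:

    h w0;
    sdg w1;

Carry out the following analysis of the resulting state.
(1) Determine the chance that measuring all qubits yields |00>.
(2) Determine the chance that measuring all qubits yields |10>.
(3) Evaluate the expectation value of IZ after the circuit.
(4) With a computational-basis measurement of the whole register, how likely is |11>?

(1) Outcome |00> occurs with probability 1/2.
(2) The probability of measuring |10> is 1/2.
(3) The expectation value of IZ is 1.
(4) The probability of measuring |11> is 0.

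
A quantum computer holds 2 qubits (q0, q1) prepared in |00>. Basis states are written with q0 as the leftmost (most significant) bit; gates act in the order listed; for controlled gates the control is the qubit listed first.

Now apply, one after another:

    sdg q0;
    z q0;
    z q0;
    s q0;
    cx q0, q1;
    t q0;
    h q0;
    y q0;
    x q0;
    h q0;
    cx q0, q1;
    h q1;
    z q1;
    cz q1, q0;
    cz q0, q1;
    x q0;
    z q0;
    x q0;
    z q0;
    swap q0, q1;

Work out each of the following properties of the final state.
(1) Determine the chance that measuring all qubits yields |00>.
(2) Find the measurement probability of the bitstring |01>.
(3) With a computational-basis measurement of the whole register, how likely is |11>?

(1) The probability of measuring |00> is 0.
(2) Outcome |01> occurs with probability 1/2.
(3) The probability of measuring |11> is 1/2.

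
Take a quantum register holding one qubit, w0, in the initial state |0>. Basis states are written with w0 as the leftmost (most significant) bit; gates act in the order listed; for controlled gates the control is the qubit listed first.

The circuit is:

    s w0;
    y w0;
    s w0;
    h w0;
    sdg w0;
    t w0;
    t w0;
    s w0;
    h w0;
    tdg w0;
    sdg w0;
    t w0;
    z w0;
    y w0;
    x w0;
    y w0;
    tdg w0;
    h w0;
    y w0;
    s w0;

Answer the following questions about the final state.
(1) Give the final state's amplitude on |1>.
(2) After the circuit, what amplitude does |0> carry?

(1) |1> carries amplitude sqrt(2)*(1 - I + sqrt(2)*I)/4 in the final state.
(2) The amplitude on |0> is sqrt(2)*(1 - exp(3*I*pi/4) + exp(I*pi/4) + I)/4.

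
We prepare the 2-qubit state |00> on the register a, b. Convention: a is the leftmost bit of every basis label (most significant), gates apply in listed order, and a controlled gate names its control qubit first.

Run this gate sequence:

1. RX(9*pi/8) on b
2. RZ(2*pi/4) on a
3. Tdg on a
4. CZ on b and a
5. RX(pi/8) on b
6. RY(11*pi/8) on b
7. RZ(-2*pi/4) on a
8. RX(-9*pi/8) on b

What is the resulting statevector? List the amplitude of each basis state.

The final amplitudes are -sin(7*pi/16)**2*cos(pi/16)*cos(5*pi/16) - cos(pi/16)*cos(5*pi/16)*cos(7*pi/16)**2 - 2*I*sin(5*pi/16)*sin(7*pi/16)*cos(pi/16)*cos(7*pi/16) - I*sin(pi/16)*sin(5*pi/16)*sin(7*pi/16)**2 + I*sin(pi/16)*sin(5*pi/16)*cos(7*pi/16)**2 on |00>, -sin(5*pi/16)*sin(7*pi/16)**2*cos(pi/16) + sin(5*pi/16)*cos(pi/16)*cos(7*pi/16)**2 + 2*sin(pi/16)*sin(5*pi/16)*sin(7*pi/16)*cos(7*pi/16) + I*sin(pi/16)*cos(5*pi/16)*cos(7*pi/16)**2 + I*sin(pi/16)*sin(7*pi/16)**2*cos(5*pi/16) on |01>, 0 on |10>, 0 on |11>.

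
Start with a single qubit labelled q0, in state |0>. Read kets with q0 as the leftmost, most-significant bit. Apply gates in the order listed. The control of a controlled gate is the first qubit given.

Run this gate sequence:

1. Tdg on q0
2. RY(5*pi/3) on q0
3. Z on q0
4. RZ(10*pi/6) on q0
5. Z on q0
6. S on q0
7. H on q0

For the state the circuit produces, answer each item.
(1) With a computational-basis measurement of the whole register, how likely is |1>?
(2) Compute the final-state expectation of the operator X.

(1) A full measurement returns |1> with probability 7/8.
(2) The expectation value of X is 1/2.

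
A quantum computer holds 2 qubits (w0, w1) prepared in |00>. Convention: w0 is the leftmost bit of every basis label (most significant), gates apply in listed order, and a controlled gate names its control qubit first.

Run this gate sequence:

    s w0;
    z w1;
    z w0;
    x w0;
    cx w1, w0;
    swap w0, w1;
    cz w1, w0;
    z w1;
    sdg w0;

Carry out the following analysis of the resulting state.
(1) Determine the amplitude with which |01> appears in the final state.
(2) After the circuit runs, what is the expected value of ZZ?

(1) The final state's coefficient on |01> equals -1.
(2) The expectation value of ZZ is -1.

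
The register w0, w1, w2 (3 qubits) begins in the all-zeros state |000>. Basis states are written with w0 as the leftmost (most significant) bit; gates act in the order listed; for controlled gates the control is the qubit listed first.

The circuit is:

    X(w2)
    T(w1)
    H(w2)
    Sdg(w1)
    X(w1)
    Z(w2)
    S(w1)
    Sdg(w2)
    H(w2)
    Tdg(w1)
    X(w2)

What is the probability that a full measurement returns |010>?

The probability of measuring |010> is 1/2.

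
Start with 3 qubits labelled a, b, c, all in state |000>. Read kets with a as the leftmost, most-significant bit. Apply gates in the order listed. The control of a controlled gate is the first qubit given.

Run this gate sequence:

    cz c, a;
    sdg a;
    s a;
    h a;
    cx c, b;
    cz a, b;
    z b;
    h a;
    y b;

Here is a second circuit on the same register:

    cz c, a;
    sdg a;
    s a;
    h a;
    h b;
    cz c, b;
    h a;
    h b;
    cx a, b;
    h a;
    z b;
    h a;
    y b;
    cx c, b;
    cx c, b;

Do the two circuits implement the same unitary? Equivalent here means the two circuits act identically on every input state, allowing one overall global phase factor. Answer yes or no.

No, they are not equivalent — no single phase factor reconciles the two unitaries.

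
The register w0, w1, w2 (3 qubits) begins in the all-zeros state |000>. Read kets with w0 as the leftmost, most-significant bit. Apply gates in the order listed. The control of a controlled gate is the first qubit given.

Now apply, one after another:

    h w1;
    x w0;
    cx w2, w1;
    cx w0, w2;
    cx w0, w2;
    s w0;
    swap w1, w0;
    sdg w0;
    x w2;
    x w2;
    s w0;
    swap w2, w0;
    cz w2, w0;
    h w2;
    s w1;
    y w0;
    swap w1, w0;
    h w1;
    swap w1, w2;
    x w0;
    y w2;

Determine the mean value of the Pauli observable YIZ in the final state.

In the final state, YIZ has expectation 0.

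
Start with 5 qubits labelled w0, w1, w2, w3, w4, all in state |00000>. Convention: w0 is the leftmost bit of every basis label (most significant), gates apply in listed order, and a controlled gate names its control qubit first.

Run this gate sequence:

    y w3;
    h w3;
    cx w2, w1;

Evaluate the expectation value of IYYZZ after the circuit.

The expectation value of IYYZZ is 0.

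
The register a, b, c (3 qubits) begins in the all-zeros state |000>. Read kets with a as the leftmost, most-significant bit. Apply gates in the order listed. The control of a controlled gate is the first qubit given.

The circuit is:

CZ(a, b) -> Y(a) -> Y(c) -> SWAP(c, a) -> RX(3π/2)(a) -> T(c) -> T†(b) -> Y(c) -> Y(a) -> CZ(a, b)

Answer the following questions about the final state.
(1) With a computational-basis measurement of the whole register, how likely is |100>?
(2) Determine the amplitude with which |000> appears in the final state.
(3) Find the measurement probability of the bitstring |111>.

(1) Outcome |100> occurs with probability 1/2.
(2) The amplitude on |000> is -sqrt(2)*exp(I*pi/4)/2.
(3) Outcome |111> occurs with probability 0.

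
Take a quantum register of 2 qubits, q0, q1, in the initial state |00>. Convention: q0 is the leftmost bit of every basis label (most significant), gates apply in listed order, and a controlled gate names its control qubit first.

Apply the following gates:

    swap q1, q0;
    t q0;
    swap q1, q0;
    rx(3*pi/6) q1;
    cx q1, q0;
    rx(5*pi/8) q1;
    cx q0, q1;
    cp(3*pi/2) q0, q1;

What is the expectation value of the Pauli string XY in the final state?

In the final state, XY has expectation sqrt(sqrt(2) + 2)/4.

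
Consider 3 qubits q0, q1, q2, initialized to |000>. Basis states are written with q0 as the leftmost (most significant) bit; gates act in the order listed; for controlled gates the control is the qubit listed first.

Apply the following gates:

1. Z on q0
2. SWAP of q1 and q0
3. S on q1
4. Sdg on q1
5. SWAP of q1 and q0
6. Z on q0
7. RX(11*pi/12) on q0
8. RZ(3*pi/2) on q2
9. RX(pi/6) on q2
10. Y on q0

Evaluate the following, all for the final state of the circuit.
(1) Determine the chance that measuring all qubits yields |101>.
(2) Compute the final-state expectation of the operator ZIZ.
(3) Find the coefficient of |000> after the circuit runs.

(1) A full measurement returns |101> with probability -sqrt(3)/8 - sqrt(6)/32 + sqrt(2)/32 + 1/4. Key observation: steps 1-6 multiply out to the identity, so the circuit reduces to the remaining gates.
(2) In the final state, ZIZ has expectation sqrt(6)/8 + 3*sqrt(2)/8.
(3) |000> carries amplitude (sqrt(4 - 2*sqrt(2))/16 + sqrt(12 - 6*sqrt(2))/16 + sqrt(6*sqrt(2) + 12)/16 + 3*sqrt(2*sqrt(2) + 4)/16)*exp(I*pi/4) in the final state.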